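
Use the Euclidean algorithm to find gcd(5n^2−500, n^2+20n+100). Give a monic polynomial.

n+10

By polynomial division,
  5n^2−500 = (5)(n^2+20n+100) + (−100n−1000)
  n^2+20n+100 = (−(1/100)n−1/10)(−100n−1000) + (0)
Last nonzero remainder: −100n−1000. Dividing through by −100 gives the monic gcd n+10.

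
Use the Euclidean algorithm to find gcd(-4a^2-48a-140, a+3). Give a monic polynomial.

1

By polynomial division,
  -4a^2-48a-140 = (-4a-36)(a+3) + (-32)
  a+3 = (-(1/32)a-3/32)(-32) + (0)
The last nonzero remainder is the constant -32, so the polynomials are coprime and gcd = 1.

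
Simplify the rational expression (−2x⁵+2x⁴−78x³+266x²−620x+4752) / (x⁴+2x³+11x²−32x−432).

(−2x²−2x−44)/(x+4)

Repeated division with remainder:
  −2x⁵+2x⁴−78x³+266x²−620x+4752 = (−2x+6)(x⁴+2x³+11x²−32x−432) + (−68x³+136x²−1292x+7344)
  x⁴+2x³+11x²−32x−432 = (−(1/68)x−1/17)(−68x³+136x²−1292x+7344) + (0)
Last nonzero remainder: −68x³+136x²−1292x+7344. Dividing through by −68 gives the monic gcd x³−2x²+19x−108.
Cancel x³−2x²+19x−108 from numerator and denominator to get the reduced form.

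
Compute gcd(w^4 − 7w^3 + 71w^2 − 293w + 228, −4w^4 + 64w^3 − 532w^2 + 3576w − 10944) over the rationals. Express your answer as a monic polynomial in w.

Apply the Euclidean algorithm:
  w^4 − 7w^3 + 71w^2 − 293w + 228 = (−1/4)(−4w^4 + 64w^3 − 532w^2 + 3576w − 10944) + (9w^3 − 62w^2 + 601w − 2508)
  −4w^4 + 64w^3 − 532w^2 + 3576w − 10944 = (−(4/9)w + 328/81)(9w^3 − 62w^2 + 601w − 2508) + (−(1120/81)w^2 + (2240/81)w − 21280/27)
  9w^3 − 62w^2 + 601w − 2508 = (−(729/1120)w + 891/280)(−(1120/81)w^2 + (2240/81)w − 21280/27) + (0)
Last nonzero remainder: −(1120/81)w^2 + (2240/81)w − 21280/27. Dividing through by −1120/81 gives the monic gcd w^2 − 2w + 57.

w^2 − 2w + 57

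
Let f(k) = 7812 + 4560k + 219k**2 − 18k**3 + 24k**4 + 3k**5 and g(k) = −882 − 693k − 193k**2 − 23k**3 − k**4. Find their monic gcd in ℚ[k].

42 + 13k + k**2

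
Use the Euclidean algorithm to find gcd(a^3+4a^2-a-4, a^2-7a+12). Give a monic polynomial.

1

Euclidean algorithm in ℚ[a]:
  a^3+4a^2-a-4 = (a+11)(a^2-7a+12) + (64a-136)
  a^2-7a+12 = ((1/64)a-39/512)(64a-136) + (105/64)
  64a-136 = ((4096/105)a-8704/105)(105/64) + (0)
The last nonzero remainder is the constant 105/64, so the polynomials are coprime and gcd = 1.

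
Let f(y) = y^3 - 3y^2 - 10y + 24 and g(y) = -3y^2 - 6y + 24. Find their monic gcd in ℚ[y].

Repeated division with remainder:
  y^3 - 3y^2 - 10y + 24 = (-(1/3)y + 5/3)(-3y^2 - 6y + 24) + (8y - 16)
  -3y^2 - 6y + 24 = (-(3/8)y - 3/2)(8y - 16) + (0)
Last nonzero remainder: 8y - 16. Dividing through by 8 gives the monic gcd y - 2.

y - 2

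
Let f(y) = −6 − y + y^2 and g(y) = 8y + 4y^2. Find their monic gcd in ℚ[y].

Repeated division with remainder:
  y^2 − y − 6 = (1/4)(4y^2 + 8y) + (−3y − 6)
  4y^2 + 8y = (−(4/3)y)(−3y − 6) + (0)
Last nonzero remainder: −3y − 6. Dividing through by −3 gives the monic gcd y + 2.

2 + y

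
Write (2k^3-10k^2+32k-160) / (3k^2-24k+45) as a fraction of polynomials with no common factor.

(2k^2+32)/(3k-9)

Repeated division with remainder:
  2k^3-10k^2+32k-160 = ((2/3)k+2)(3k^2-24k+45) + (50k-250)
  3k^2-24k+45 = ((3/50)k-9/50)(50k-250) + (0)
Last nonzero remainder: 50k-250. Dividing through by 50 gives the monic gcd k-5.
Cancel k-5 from numerator and denominator to get the reduced form.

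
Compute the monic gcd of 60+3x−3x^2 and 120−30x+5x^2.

Apply the Euclidean algorithm:
  −3x^2+3x+60 = (−3/5)(5x^2−30x+120) + (−15x+132)
  5x^2−30x+120 = (−(1/3)x−14/15)(−15x+132) + (1216/5)
  −15x+132 = (−(75/1216)x+165/304)(1216/5) + (0)
The last nonzero remainder is the constant 1216/5, so the polynomials are coprime and gcd = 1.

1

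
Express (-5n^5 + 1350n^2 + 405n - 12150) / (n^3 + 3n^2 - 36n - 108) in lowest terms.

(-5n^3 - 15n^2 - 135n + 675)/(n + 6)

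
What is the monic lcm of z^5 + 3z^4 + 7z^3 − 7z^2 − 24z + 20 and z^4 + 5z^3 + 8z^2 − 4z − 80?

Euclidean algorithm in ℚ[z]:
  z^5 + 3z^4 + 7z^3 − 7z^2 − 24z + 20 = (z − 2)(z^4 + 5z^3 + 8z^2 − 4z − 80) + (9z^3 + 13z^2 + 48z − 140)
  z^4 + 5z^3 + 8z^2 − 4z − 80 = ((1/9)z + 32/81)(9z^3 + 13z^2 + 48z − 140) + (−(200/81)z^2 − (200/27)z − 2000/81)
  9z^3 + 13z^2 + 48z − 140 = (−(729/200)z + 567/100)(−(200/81)z^2 − (200/27)z − 2000/81) + (0)
Last nonzero remainder: −(200/81)z^2 − (200/27)z − 2000/81. Dividing through by −200/81 gives the monic gcd z^2 + 3z + 10.
Then lcm(f, g) = f·g / gcd(f, g); expanding and making the result monic gives the answer.

z^7 + 5z^6 + 5z^5 − 17z^4 − 94z^3 + 28z^2 + 232z − 160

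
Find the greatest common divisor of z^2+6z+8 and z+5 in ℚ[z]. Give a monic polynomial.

Euclidean algorithm in ℚ[z]:
  z^2+6z+8 = (z+1)(z+5) + (3)
  z+5 = ((1/3)z+5/3)(3) + (0)
The last nonzero remainder is the constant 3, so the polynomials are coprime and gcd = 1.

1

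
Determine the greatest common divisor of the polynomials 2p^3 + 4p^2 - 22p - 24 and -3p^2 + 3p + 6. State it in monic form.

By polynomial division,
  2p^3 + 4p^2 - 22p - 24 = (-(2/3)p - 2)(-3p^2 + 3p + 6) + (-12p - 12)
  -3p^2 + 3p + 6 = ((1/4)p - 1/2)(-12p - 12) + (0)
Last nonzero remainder: -12p - 12. Dividing through by -12 gives the monic gcd p + 1.

p + 1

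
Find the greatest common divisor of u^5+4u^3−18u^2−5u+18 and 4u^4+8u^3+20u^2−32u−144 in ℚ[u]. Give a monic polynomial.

u^3+5u−18

Repeated division with remainder:
  u^5+4u^3−18u^2−5u+18 = ((1/4)u−1/2)(4u^4+8u^3+20u^2−32u−144) + (3u^3+15u−54)
  4u^4+8u^3+20u^2−32u−144 = ((4/3)u+8/3)(3u^3+15u−54) + (0)
Last nonzero remainder: 3u^3+15u−54. Dividing through by 3 gives the monic gcd u^3+5u−18.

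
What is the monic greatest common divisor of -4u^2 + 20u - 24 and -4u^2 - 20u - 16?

Euclidean algorithm in ℚ[u]:
  -4u^2 + 20u - 24 = (-4u^2 - 20u - 16) + (40u - 8)
  -4u^2 - 20u - 16 = (-(1/10)u - 13/25)(40u - 8) + (-504/25)
  40u - 8 = (-(125/63)u + 25/63)(-504/25) + (0)
The last nonzero remainder is the constant -504/25, so the polynomials are coprime and gcd = 1.

1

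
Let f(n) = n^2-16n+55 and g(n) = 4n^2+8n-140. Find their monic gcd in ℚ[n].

Repeated division with remainder:
  n^2-16n+55 = (1/4)(4n^2+8n-140) + (-18n+90)
  4n^2+8n-140 = (-(2/9)n-14/9)(-18n+90) + (0)
Last nonzero remainder: -18n+90. Dividing through by -18 gives the monic gcd n-5.

n-5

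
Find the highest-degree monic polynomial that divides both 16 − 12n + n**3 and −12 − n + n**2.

1

Euclidean algorithm in ℚ[n]:
  n**3 − 12n + 16 = (n + 1)(n**2 − n − 12) + (n + 28)
  n**2 − n − 12 = (n − 29)(n + 28) + (800)
  n + 28 = ((1/800)n + 7/200)(800) + (0)
The last nonzero remainder is the constant 800, so the polynomials are coprime and gcd = 1.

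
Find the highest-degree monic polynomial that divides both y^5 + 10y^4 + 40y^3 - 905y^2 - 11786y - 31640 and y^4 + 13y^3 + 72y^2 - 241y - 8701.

By polynomial division,
  y^5 + 10y^4 + 40y^3 - 905y^2 - 11786y - 31640 = (y - 3)(y^4 + 13y^3 + 72y^2 - 241y - 8701) + (7y^3 - 448y^2 - 3808y - 57743)
  y^4 + 13y^3 + 72y^2 - 241y - 8701 = ((1/7)y + 11)(7y^3 - 448y^2 - 3808y - 57743) + (5544y^2 + 49896y + 626472)
  7y^3 - 448y^2 - 3808y - 57743 = ((1/792)y - 73/792)(5544y^2 + 49896y + 626472) + (0)
Last nonzero remainder: 5544y^2 + 49896y + 626472. Dividing through by 5544 gives the monic gcd y^2 + 9y + 113.

y^2 + 9y + 113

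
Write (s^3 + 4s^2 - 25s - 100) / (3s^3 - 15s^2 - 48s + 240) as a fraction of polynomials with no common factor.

Apply the Euclidean algorithm:
  s^3 + 4s^2 - 25s - 100 = (1/3)(3s^3 - 15s^2 - 48s + 240) + (9s^2 - 9s - 180)
  3s^3 - 15s^2 - 48s + 240 = ((1/3)s - 4/3)(9s^2 - 9s - 180) + (0)
Last nonzero remainder: 9s^2 - 9s - 180. Dividing through by 9 gives the monic gcd s^2 - s - 20.
Cancel s^2 - s - 20 from numerator and denominator to get the reduced form.

(s + 5)/(3s - 12)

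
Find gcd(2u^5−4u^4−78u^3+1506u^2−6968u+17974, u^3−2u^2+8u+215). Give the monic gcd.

u^2−7u+43

Repeated division with remainder:
  2u^5−4u^4−78u^3+1506u^2−6968u+17974 = (2u^2−94)(u^3−2u^2+8u+215) + (888u^2−6216u+38184)
  u^3−2u^2+8u+215 = ((1/888)u+5/888)(888u^2−6216u+38184) + (0)
Last nonzero remainder: 888u^2−6216u+38184. Dividing through by 888 gives the monic gcd u^2−7u+43.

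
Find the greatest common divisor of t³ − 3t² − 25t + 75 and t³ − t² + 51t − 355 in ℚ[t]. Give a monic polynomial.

Apply the Euclidean algorithm:
  t³ − 3t² − 25t + 75 = (t³ − t² + 51t − 355) + (−2t² − 76t + 430)
  t³ − t² + 51t − 355 = (−(1/2)t + 39/2)(−2t² − 76t + 430) + (1748t − 8740)
  −2t² − 76t + 430 = (−(1/874)t − 43/874)(1748t − 8740) + (0)
Last nonzero remainder: 1748t − 8740. Dividing through by 1748 gives the monic gcd t − 5.

t − 5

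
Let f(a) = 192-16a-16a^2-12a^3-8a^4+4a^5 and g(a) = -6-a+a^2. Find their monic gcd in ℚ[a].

-6-a+a^2

Apply the Euclidean algorithm:
  4a^5-8a^4-12a^3-16a^2-16a+192 = (4a^3-4a^2+8a-32)(a^2-a-6) + (0)
The last nonzero remainder a^2-a-6 is already monic.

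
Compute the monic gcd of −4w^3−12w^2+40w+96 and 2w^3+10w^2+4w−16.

w^2+6w+8

Repeated division with remainder:
  −4w^3−12w^2+40w+96 = (−2)(2w^3+10w^2+4w−16) + (8w^2+48w+64)
  2w^3+10w^2+4w−16 = ((1/4)w−1/4)(8w^2+48w+64) + (0)
Last nonzero remainder: 8w^2+48w+64. Dividing through by 8 gives the monic gcd w^2+6w+8.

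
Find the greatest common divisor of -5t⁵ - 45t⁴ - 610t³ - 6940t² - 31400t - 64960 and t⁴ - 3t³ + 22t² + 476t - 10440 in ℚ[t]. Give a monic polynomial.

Euclidean algorithm in ℚ[t]:
  -5t⁵ - 45t⁴ - 610t³ - 6940t² - 31400t - 64960 = (-5t - 60)(t⁴ - 3t³ + 22t² + 476t - 10440) + (-680t³ - 3240t² - 55040t - 691360)
  t⁴ - 3t³ + 22t² + 476t - 10440 = (-(1/680)t + 33/2890)(-680t³ - 3240t² - 55040t - 691360) + (-(6342/289)t² + (25368/289)t - 735672/289)
  -680t³ - 3240t² - 55040t - 691360 = ((98260/3171)t + 861220/3171)(-(6342/289)t² + (25368/289)t - 735672/289) + (0)
Last nonzero remainder: -(6342/289)t² + (25368/289)t - 735672/289. Dividing through by -6342/289 gives the monic gcd t² - 4t + 116.

t² - 4t + 116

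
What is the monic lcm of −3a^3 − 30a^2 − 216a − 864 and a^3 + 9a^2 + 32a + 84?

Euclidean algorithm in ℚ[a]:
  −3a^3 − 30a^2 − 216a − 864 = (−3)(a^3 + 9a^2 + 32a + 84) + (−3a^2 − 120a − 612)
  a^3 + 9a^2 + 32a + 84 = (−(1/3)a + 31/3)(−3a^2 − 120a − 612) + (1068a + 6408)
  −3a^2 − 120a − 612 = (−(1/356)a − 17/178)(1068a + 6408) + (0)
Last nonzero remainder: 1068a + 6408. Dividing through by 1068 gives the monic gcd a + 6.
Then lcm(f, g) = f·g / gcd(f, g); expanding and making the result monic gives the answer.

a^5 + 13a^4 + 116a^3 + 644a^2 + 1872a + 4032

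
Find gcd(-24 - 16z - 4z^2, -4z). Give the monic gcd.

1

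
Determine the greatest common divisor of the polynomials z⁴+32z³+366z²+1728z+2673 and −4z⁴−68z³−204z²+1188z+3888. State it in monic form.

Euclidean algorithm in ℚ[z]:
  z⁴+32z³+366z²+1728z+2673 = (−1/4)(−4z⁴−68z³−204z²+1188z+3888) + (15z³+315z²+2025z+3645)
  −4z⁴−68z³−204z²+1188z+3888 = (−(4/15)z+16/15)(15z³+315z²+2025z+3645) + (0)
Last nonzero remainder: 15z³+315z²+2025z+3645. Dividing through by 15 gives the monic gcd z³+21z²+135z+243.

z³+21z²+135z+243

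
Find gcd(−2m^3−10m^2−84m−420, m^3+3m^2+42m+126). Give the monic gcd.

By polynomial division,
  −2m^3−10m^2−84m−420 = (−2)(m^3+3m^2+42m+126) + (−4m^2−168)
  m^3+3m^2+42m+126 = (−(1/4)m−3/4)(−4m^2−168) + (0)
Last nonzero remainder: −4m^2−168. Dividing through by −4 gives the monic gcd m^2+42.

m^2+42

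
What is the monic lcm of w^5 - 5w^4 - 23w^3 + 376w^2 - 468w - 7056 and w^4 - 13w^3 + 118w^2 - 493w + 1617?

w^7 - 9w^6 + 30w^5 + 303w^4 - 2731w^3 + 7224w^2 + 12780w - 232848

Apply the Euclidean algorithm:
  w^5 - 5w^4 - 23w^3 + 376w^2 - 468w - 7056 = (w + 8)(w^4 - 13w^3 + 118w^2 - 493w + 1617) + (-37w^3 - 75w^2 + 1859w - 19992)
  w^4 - 13w^3 + 118w^2 - 493w + 1617 = (-(1/37)w + 556/1369)(-37w^3 - 75w^2 + 1859w - 19992) + ((272025/1369)w^2 - (2448225/1369)w + 13329225/1369)
  -37w^3 - 75w^2 + 1859w - 19992 = (-(50653/272025)w - 186184/90675)((272025/1369)w^2 - (2448225/1369)w + 13329225/1369) + (0)
Last nonzero remainder: (272025/1369)w^2 - (2448225/1369)w + 13329225/1369. Dividing through by 272025/1369 gives the monic gcd w^2 - 9w + 49.
Then lcm(f, g) = f·g / gcd(f, g); expanding and making the result monic gives the answer.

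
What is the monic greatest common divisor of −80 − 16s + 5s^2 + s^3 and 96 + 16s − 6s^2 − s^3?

Repeated division with remainder:
  s^3 + 5s^2 − 16s − 80 = (−1)(−s^3 − 6s^2 + 16s + 96) + (−s^2 + 16)
  −s^3 − 6s^2 + 16s + 96 = (s + 6)(−s^2 + 16) + (0)
Last nonzero remainder: −s^2 + 16. Dividing through by −1 gives the monic gcd s^2 − 16.

−16 + s^2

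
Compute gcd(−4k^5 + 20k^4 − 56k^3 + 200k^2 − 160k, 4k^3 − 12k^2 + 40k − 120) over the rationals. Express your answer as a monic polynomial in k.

k^2 + 10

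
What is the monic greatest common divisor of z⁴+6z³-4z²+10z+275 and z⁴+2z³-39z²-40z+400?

z²+10z+25

By polynomial division,
  z⁴+6z³-4z²+10z+275 = (z⁴+2z³-39z²-40z+400) + (4z³+35z²+50z-125)
  z⁴+2z³-39z²-40z+400 = ((1/4)z-27/16)(4z³+35z²+50z-125) + ((121/16)z²+(605/8)z+3025/16)
  4z³+35z²+50z-125 = ((64/121)z-80/121)((121/16)z²+(605/8)z+3025/16) + (0)
Last nonzero remainder: (121/16)z²+(605/8)z+3025/16. Dividing through by 121/16 gives the monic gcd z²+10z+25.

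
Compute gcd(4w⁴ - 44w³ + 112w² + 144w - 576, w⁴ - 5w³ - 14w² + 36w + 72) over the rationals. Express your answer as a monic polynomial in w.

w³ - 7w² + 36

Repeated division with remainder:
  4w⁴ - 44w³ + 112w² + 144w - 576 = (4)(w⁴ - 5w³ - 14w² + 36w + 72) + (-24w³ + 168w² - 864)
  w⁴ - 5w³ - 14w² + 36w + 72 = (-(1/24)w - 1/12)(-24w³ + 168w² - 864) + (0)
Last nonzero remainder: -24w³ + 168w² - 864. Dividing through by -24 gives the monic gcd w³ - 7w² + 36.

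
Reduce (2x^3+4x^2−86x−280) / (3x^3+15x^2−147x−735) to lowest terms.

Euclidean algorithm in ℚ[x]:
  2x^3+4x^2−86x−280 = (2/3)(3x^3+15x^2−147x−735) + (−6x^2+12x+210)
  3x^3+15x^2−147x−735 = (−(1/2)x−7/2)(−6x^2+12x+210) + (0)
Last nonzero remainder: −6x^2+12x+210. Dividing through by −6 gives the monic gcd x^2−2x−35.
Cancel x^2−2x−35 from numerator and denominator to get the reduced form.

(2x+8)/(3x+21)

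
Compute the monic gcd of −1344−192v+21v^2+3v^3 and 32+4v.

8+v

Apply the Euclidean algorithm:
  3v^3+21v^2−192v−1344 = ((3/4)v^2−(3/4)v−42)(4v+32) + (0)
Last nonzero remainder: 4v+32. Dividing through by 4 gives the monic gcd v+8.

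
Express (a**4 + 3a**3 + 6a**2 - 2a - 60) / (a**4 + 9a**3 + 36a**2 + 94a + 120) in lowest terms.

(a - 2)/(a + 4)

Euclidean algorithm in ℚ[a]:
  a**4 + 3a**3 + 6a**2 - 2a - 60 = (a**4 + 9a**3 + 36a**2 + 94a + 120) + (-6a**3 - 30a**2 - 96a - 180)
  a**4 + 9a**3 + 36a**2 + 94a + 120 = (-(1/6)a - 2/3)(-6a**3 - 30a**2 - 96a - 180) + (0)
Last nonzero remainder: -6a**3 - 30a**2 - 96a - 180. Dividing through by -6 gives the monic gcd a**3 + 5a**2 + 16a + 30.
Cancel a**3 + 5a**2 + 16a + 30 from numerator and denominator to get the reduced form.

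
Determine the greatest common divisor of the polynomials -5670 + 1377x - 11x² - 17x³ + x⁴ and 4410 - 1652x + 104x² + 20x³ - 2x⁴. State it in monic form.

-63 + 2x + x²

Repeated division with remainder:
  x⁴ - 17x³ - 11x² + 1377x - 5670 = (-1/2)(-2x⁴ + 20x³ + 104x² - 1652x + 4410) + (-7x³ + 41x² + 551x - 3465)
  -2x⁴ + 20x³ + 104x² - 1652x + 4410 = ((2/7)x - 58/49)(-7x³ + 41x² + 551x - 3465) + (-(240/49)x² - (480/49)x + 2160/7)
  -7x³ + 41x² + 551x - 3465 = ((343/240)x - 539/48)(-(240/49)x² - (480/49)x + 2160/7) + (0)
Last nonzero remainder: -(240/49)x² - (480/49)x + 2160/7. Dividing through by -240/49 gives the monic gcd x² + 2x - 63.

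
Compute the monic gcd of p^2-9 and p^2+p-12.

p-3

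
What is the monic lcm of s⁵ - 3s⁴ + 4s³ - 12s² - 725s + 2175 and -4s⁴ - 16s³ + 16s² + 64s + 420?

Apply the Euclidean algorithm:
  s⁵ - 3s⁴ + 4s³ - 12s² - 725s + 2175 = (-(1/4)s + 7/4)(-4s⁴ - 16s³ + 16s² + 64s + 420) + (36s³ - 24s² - 732s + 1440)
  -4s⁴ - 16s³ + 16s² + 64s + 420 = (-(1/9)s - 14/27)(36s³ - 24s² - 732s + 1440) + (-(700/9)s² - (1400/9)s + 3500/3)
  36s³ - 24s² - 732s + 1440 = (-(81/175)s + 216/175)(-(700/9)s² - (1400/9)s + 3500/3) + (0)
Last nonzero remainder: -(700/9)s² - (1400/9)s + 3500/3. Dividing through by -700/9 gives the monic gcd s² + 2s - 15.
Then lcm(f, g) = f·g / gcd(f, g); expanding and making the result monic gives the answer.

s⁷ - s⁶ + 5s⁵ - 25s⁴ - 721s³ + 641s² - 725s + 15225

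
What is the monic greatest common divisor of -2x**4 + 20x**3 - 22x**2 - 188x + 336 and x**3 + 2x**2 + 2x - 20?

x - 2

Repeated division with remainder:
  -2x**4 + 20x**3 - 22x**2 - 188x + 336 = (-2x + 24)(x**3 + 2x**2 + 2x - 20) + (-66x**2 - 276x + 816)
  x**3 + 2x**2 + 2x - 20 = (-(1/66)x + 4/121)(-66x**2 - 276x + 816) + ((2842/121)x - 5684/121)
  -66x**2 - 276x + 816 = (-(3993/1421)x - 24684/1421)((2842/121)x - 5684/121) + (0)
Last nonzero remainder: (2842/121)x - 5684/121. Dividing through by 2842/121 gives the monic gcd x - 2.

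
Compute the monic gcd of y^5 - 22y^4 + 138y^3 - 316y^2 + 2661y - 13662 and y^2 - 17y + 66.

y^2 - 17y + 66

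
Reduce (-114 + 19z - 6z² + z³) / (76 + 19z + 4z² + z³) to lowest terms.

(-6 + z)/(4 + z)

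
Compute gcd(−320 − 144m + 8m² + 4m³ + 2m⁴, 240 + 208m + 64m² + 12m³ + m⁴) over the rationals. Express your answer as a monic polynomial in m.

Euclidean algorithm in ℚ[m]:
  2m⁴ + 4m³ + 8m² − 144m − 320 = (2)(m⁴ + 12m³ + 64m² + 208m + 240) + (−20m³ − 120m² − 560m − 800)
  m⁴ + 12m³ + 64m² + 208m + 240 = (−(1/20)m − 3/10)(−20m³ − 120m² − 560m − 800) + (0)
Last nonzero remainder: −20m³ − 120m² − 560m − 800. Dividing through by −20 gives the monic gcd m³ + 6m² + 28m + 40.

40 + 28m + 6m² + m³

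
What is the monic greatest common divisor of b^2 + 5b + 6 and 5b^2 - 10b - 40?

Repeated division with remainder:
  b^2 + 5b + 6 = (1/5)(5b^2 - 10b - 40) + (7b + 14)
  5b^2 - 10b - 40 = ((5/7)b - 20/7)(7b + 14) + (0)
Last nonzero remainder: 7b + 14. Dividing through by 7 gives the monic gcd b + 2.

b + 2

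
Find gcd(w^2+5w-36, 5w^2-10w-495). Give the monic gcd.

w+9

Euclidean algorithm in ℚ[w]:
  w^2+5w-36 = (1/5)(5w^2-10w-495) + (7w+63)
  5w^2-10w-495 = ((5/7)w-55/7)(7w+63) + (0)
Last nonzero remainder: 7w+63. Dividing through by 7 gives the monic gcd w+9.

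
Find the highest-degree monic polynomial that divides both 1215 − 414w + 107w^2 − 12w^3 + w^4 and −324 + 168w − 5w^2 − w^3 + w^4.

Repeated division with remainder:
  w^4 − 12w^3 + 107w^2 − 414w + 1215 = (w^4 − w^3 − 5w^2 + 168w − 324) + (−11w^3 + 112w^2 − 582w + 1539)
  w^4 − w^3 − 5w^2 + 168w − 324 = (−(1/11)w − 101/121)(−11w^3 + 112w^2 − 582w + 1539) + ((4305/121)w^2 − (21525/121)w + 116235/121)
  −11w^3 + 112w^2 − 582w + 1539 = (−(1331/4305)w + 2299/1435)((4305/121)w^2 − (21525/121)w + 116235/121) + (0)
Last nonzero remainder: (4305/121)w^2 − (21525/121)w + 116235/121. Dividing through by 4305/121 gives the monic gcd w^2 − 5w + 27.

27 − 5w + w^2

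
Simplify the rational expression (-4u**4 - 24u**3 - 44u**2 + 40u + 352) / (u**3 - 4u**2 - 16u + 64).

(-4u**3 - 8u**2 - 12u + 88)/(u**2 - 8u + 16)

Euclidean algorithm in ℚ[u]:
  -4u**4 - 24u**3 - 44u**2 + 40u + 352 = (-4u - 40)(u**3 - 4u**2 - 16u + 64) + (-268u**2 - 344u + 2912)
  u**3 - 4u**2 - 16u + 64 = (-(1/268)u + 177/8978)(-268u**2 - 344u + 2912) + ((7396/4489)u + 29584/4489)
  -268u**2 - 344u + 2912 = (-(300763/1849)u + 816998/1849)((7396/4489)u + 29584/4489) + (0)
Last nonzero remainder: (7396/4489)u + 29584/4489. Dividing through by 7396/4489 gives the monic gcd u + 4.
Cancel u + 4 from numerator and denominator to get the reduced form.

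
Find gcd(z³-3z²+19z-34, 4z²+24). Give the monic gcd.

Euclidean algorithm in ℚ[z]:
  z³-3z²+19z-34 = ((1/4)z-3/4)(4z²+24) + (13z-16)
  4z²+24 = ((4/13)z+64/169)(13z-16) + (5080/169)
  13z-16 = ((2197/5080)z-338/635)(5080/169) + (0)
The last nonzero remainder is the constant 5080/169, so the polynomials are coprime and gcd = 1.

1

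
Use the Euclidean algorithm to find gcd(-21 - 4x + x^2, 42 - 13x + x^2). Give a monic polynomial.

-7 + x

Euclidean algorithm in ℚ[x]:
  x^2 - 4x - 21 = (x^2 - 13x + 42) + (9x - 63)
  x^2 - 13x + 42 = ((1/9)x - 2/3)(9x - 63) + (0)
Last nonzero remainder: 9x - 63. Dividing through by 9 gives the monic gcd x - 7.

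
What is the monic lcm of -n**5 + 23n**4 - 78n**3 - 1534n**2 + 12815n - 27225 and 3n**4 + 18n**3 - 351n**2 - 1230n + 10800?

By polynomial division,
  -n**5 + 23n**4 - 78n**3 - 1534n**2 + 12815n - 27225 = (-(1/3)n + 29/3)(3n**4 + 18n**3 - 351n**2 - 1230n + 10800) + (-369n**3 + 1449n**2 + 28305n - 131625)
  3n**4 + 18n**3 - 351n**2 - 1230n + 10800 = (-(1/123)n - 407/5043)(-369n**3 + 1449n**2 + 28305n - 131625) + (-(6615/1681)n**2 - (26460/1681)n + 297675/1681)
  -369n**3 + 1449n**2 + 28305n - 131625 = ((68921/735)n - 109265/147)(-(6615/1681)n**2 - (26460/1681)n + 297675/1681) + (0)
Last nonzero remainder: -(6615/1681)n**2 - (26460/1681)n + 297675/1681. Dividing through by -6615/1681 gives the monic gcd n**2 + 4n - 45.
Then lcm(f, g) = f·g / gcd(f, g); expanding and making the result monic gives the answer.

n**7 - 21n**6 - 48n**5 + 3530n**4 - 15987n**3 - 121125n**2 + 1079650n - 2178000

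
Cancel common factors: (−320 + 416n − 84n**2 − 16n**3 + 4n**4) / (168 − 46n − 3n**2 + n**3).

(80 − 84n + 4n**3)/(−42 + n + n**2)

Apply the Euclidean algorithm:
  4n**4 − 16n**3 − 84n**2 + 416n − 320 = (4n − 4)(n**3 − 3n**2 − 46n + 168) + (88n**2 − 440n + 352)
  n**3 − 3n**2 − 46n + 168 = ((1/88)n + 1/44)(88n**2 − 440n + 352) + (−40n + 160)
  88n**2 − 440n + 352 = (−(11/5)n + 11/5)(−40n + 160) + (0)
Last nonzero remainder: −40n + 160. Dividing through by −40 gives the monic gcd n − 4.
Cancel n − 4 from numerator and denominator to get the reduced form.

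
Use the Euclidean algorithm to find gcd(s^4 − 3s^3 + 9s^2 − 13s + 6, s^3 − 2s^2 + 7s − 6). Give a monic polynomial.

s^3 − 2s^2 + 7s − 6

Repeated division with remainder:
  s^4 − 3s^3 + 9s^2 − 13s + 6 = (s − 1)(s^3 − 2s^2 + 7s − 6) + (0)
The last nonzero remainder s^3 − 2s^2 + 7s − 6 is already monic.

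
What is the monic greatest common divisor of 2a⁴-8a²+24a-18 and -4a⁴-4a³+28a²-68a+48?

By polynomial division,
  2a⁴-8a²+24a-18 = (-1/2)(-4a⁴-4a³+28a²-68a+48) + (-2a³+6a²-10a+6)
  -4a⁴-4a³+28a²-68a+48 = (2a+8)(-2a³+6a²-10a+6) + (0)
Last nonzero remainder: -2a³+6a²-10a+6. Dividing through by -2 gives the monic gcd a³-3a²+5a-3.

a³-3a²+5a-3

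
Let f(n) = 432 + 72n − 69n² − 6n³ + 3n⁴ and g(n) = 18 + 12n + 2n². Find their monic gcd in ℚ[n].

9 + 6n + n²

Euclidean algorithm in ℚ[n]:
  3n⁴ − 6n³ − 69n² + 72n + 432 = ((3/2)n² − 12n + 24)(2n² + 12n + 18) + (0)
Last nonzero remainder: 2n² + 12n + 18. Dividing through by 2 gives the monic gcd n² + 6n + 9.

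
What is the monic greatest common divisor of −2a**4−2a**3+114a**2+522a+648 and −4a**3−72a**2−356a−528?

Apply the Euclidean algorithm:
  −2a**4−2a**3+114a**2+522a+648 = ((1/2)a−17/2)(−4a**3−72a**2−356a−528) + (−320a**2−2240a−3840)
  −4a**3−72a**2−356a−528 = ((1/80)a+11/80)(−320a**2−2240a−3840) + (0)
Last nonzero remainder: −320a**2−2240a−3840. Dividing through by −320 gives the monic gcd a**2+7a+12.

a**2+7a+12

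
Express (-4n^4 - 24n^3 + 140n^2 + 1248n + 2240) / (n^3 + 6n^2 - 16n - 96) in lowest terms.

(-4n^3 - 8n^2 + 172n + 560)/(n^2 + 2n - 24)

Repeated division with remainder:
  -4n^4 - 24n^3 + 140n^2 + 1248n + 2240 = (-4n)(n^3 + 6n^2 - 16n - 96) + (76n^2 + 864n + 2240)
  n^3 + 6n^2 - 16n - 96 = ((1/76)n - 51/722)(76n^2 + 864n + 2240) + ((5616/361)n + 22464/361)
  76n^2 + 864n + 2240 = ((6859/1404)n + 12635/351)((5616/361)n + 22464/361) + (0)
Last nonzero remainder: (5616/361)n + 22464/361. Dividing through by 5616/361 gives the monic gcd n + 4.
Cancel n + 4 from numerator and denominator to get the reduced form.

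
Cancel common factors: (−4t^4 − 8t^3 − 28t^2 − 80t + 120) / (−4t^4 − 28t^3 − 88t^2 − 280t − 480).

Repeated division with remainder:
  −4t^4 − 8t^3 − 28t^2 − 80t + 120 = (−4t^4 − 28t^3 − 88t^2 − 280t − 480) + (20t^3 + 60t^2 + 200t + 600)
  −4t^4 − 28t^3 − 88t^2 − 280t − 480 = (−(1/5)t − 4/5)(20t^3 + 60t^2 + 200t + 600) + (0)
Last nonzero remainder: 20t^3 + 60t^2 + 200t + 600. Dividing through by 20 gives the monic gcd t^3 + 3t^2 + 10t + 30.
Cancel t^3 + 3t^2 + 10t + 30 from numerator and denominator to get the reduced form.

(t − 1)/(t + 4)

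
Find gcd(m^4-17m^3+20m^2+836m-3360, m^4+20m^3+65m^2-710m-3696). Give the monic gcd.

By polynomial division,
  m^4-17m^3+20m^2+836m-3360 = (m^4+20m^3+65m^2-710m-3696) + (-37m^3-45m^2+1546m+336)
  m^4+20m^3+65m^2-710m-3696 = (-(1/37)m-695/1369)(-37m^3-45m^2+1546m+336) + ((114912/1369)m^2+(114912/1369)m-4826304/1369)
  -37m^3-45m^2+1546m+336 = (-(50653/114912)m-1369/14364)((114912/1369)m^2+(114912/1369)m-4826304/1369) + (0)
Last nonzero remainder: (114912/1369)m^2+(114912/1369)m-4826304/1369. Dividing through by 114912/1369 gives the monic gcd m^2+m-42.

m^2+m-42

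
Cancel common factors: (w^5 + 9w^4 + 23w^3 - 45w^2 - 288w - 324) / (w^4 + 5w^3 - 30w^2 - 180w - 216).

By polynomial division,
  w^5 + 9w^4 + 23w^3 - 45w^2 - 288w - 324 = (w + 4)(w^4 + 5w^3 - 30w^2 - 180w - 216) + (33w^3 + 255w^2 + 648w + 540)
  w^4 + 5w^3 - 30w^2 - 180w - 216 = ((1/33)w - 10/121)(33w^3 + 255w^2 + 648w + 540) + (-(3456/121)w^2 - (17280/121)w - 20736/121)
  33w^3 + 255w^2 + 648w + 540 = (-(1331/1152)w - 605/192)(-(3456/121)w^2 - (17280/121)w - 20736/121) + (0)
Last nonzero remainder: -(3456/121)w^2 - (17280/121)w - 20736/121. Dividing through by -3456/121 gives the monic gcd w^2 + 5w + 6.
Cancel w^2 + 5w + 6 from numerator and denominator to get the reduced form.

(w^3 + 4w^2 - 3w - 54)/(w^2 - 36)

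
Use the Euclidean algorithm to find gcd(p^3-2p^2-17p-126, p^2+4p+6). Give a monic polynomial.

Euclidean algorithm in ℚ[p]:
  p^3-2p^2-17p-126 = (p-6)(p^2+4p+6) + (p-90)
  p^2+4p+6 = (p+94)(p-90) + (8466)
  p-90 = ((1/8466)p-15/1411)(8466) + (0)
The last nonzero remainder is the constant 8466, so the polynomials are coprime and gcd = 1.

1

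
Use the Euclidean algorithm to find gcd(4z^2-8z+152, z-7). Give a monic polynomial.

1

Repeated division with remainder:
  4z^2-8z+152 = (4z+20)(z-7) + (292)
  z-7 = ((1/292)z-7/292)(292) + (0)
The last nonzero remainder is the constant 292, so the polynomials are coprime and gcd = 1.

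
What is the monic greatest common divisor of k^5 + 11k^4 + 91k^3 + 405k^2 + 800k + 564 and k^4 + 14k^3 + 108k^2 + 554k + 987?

Apply the Euclidean algorithm:
  k^5 + 11k^4 + 91k^3 + 405k^2 + 800k + 564 = (k - 3)(k^4 + 14k^3 + 108k^2 + 554k + 987) + (25k^3 + 175k^2 + 1475k + 3525)
  k^4 + 14k^3 + 108k^2 + 554k + 987 = ((1/25)k + 7/25)(25k^3 + 175k^2 + 1475k + 3525) + (0)
Last nonzero remainder: 25k^3 + 175k^2 + 1475k + 3525. Dividing through by 25 gives the monic gcd k^3 + 7k^2 + 59k + 141.

k^3 + 7k^2 + 59k + 141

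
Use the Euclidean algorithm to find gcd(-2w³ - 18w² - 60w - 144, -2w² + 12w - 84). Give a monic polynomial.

1

Euclidean algorithm in ℚ[w]:
  -2w³ - 18w² - 60w - 144 = (w + 15)(-2w² + 12w - 84) + (-156w + 1116)
  -2w² + 12w - 84 = ((1/78)w + 5/338)(-156w + 1116) + (-16986/169)
  -156w + 1116 = ((4394/2831)w - 31434/2831)(-16986/169) + (0)
The last nonzero remainder is the constant -16986/169, so the polynomials are coprime and gcd = 1.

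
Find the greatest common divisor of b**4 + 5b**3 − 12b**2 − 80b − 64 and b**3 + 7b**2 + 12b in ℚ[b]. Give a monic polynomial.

b + 4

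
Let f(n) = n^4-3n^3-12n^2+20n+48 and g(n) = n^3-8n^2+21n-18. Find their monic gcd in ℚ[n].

n-3

Repeated division with remainder:
  n^4-3n^3-12n^2+20n+48 = (n+5)(n^3-8n^2+21n-18) + (7n^2-67n+138)
  n^3-8n^2+21n-18 = ((1/7)n+11/49)(7n^2-67n+138) + ((800/49)n-2400/49)
  7n^2-67n+138 = ((343/800)n-1127/400)((800/49)n-2400/49) + (0)
Last nonzero remainder: (800/49)n-2400/49. Dividing through by 800/49 gives the monic gcd n-3.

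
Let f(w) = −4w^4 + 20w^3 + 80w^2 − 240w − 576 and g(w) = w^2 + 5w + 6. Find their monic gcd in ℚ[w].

Apply the Euclidean algorithm:
  −4w^4 + 20w^3 + 80w^2 − 240w − 576 = (−4w^2 + 40w − 96)(w^2 + 5w + 6) + (0)
The last nonzero remainder w^2 + 5w + 6 is already monic.

w^2 + 5w + 6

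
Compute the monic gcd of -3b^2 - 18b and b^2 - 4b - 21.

1

Repeated division with remainder:
  -3b^2 - 18b = (-3)(b^2 - 4b - 21) + (-30b - 63)
  b^2 - 4b - 21 = (-(1/30)b + 61/300)(-30b - 63) + (-819/100)
  -30b - 63 = ((1000/273)b + 100/13)(-819/100) + (0)
The last nonzero remainder is the constant -819/100, so the polynomials are coprime and gcd = 1.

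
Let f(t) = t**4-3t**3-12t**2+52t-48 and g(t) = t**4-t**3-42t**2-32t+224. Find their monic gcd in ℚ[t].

Repeated division with remainder:
  t**4-3t**3-12t**2+52t-48 = (t**4-t**3-42t**2-32t+224) + (-2t**3+30t**2+84t-272)
  t**4-t**3-42t**2-32t+224 = (-(1/2)t-7)(-2t**3+30t**2+84t-272) + (210t**2+420t-1680)
  -2t**3+30t**2+84t-272 = (-(1/105)t+17/105)(210t**2+420t-1680) + (0)
Last nonzero remainder: 210t**2+420t-1680. Dividing through by 210 gives the monic gcd t**2+2t-8.

t**2+2t-8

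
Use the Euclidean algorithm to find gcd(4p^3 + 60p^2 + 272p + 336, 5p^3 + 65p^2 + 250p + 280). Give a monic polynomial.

p^2 + 9p + 14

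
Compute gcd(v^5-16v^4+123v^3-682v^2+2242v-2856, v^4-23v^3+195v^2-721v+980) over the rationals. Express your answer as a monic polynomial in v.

Euclidean algorithm in ℚ[v]:
  v^5-16v^4+123v^3-682v^2+2242v-2856 = (v+7)(v^4-23v^3+195v^2-721v+980) + (89v^3-1326v^2+6309v-9716)
  v^4-23v^3+195v^2-721v+980 = ((1/89)v-721/7921)(89v^3-1326v^2+6309v-9716) + ((27048/7921)v^2-(297528/7921)v+757344/7921)
  89v^3-1326v^2+6309v-9716 = ((704969/27048)v-2748587/27048)((27048/7921)v^2-(297528/7921)v+757344/7921) + (0)
Last nonzero remainder: (27048/7921)v^2-(297528/7921)v+757344/7921. Dividing through by 27048/7921 gives the monic gcd v^2-11v+28.

v^2-11v+28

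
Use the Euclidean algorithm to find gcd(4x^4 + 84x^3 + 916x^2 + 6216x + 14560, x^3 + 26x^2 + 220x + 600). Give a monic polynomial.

By polynomial division,
  4x^4 + 84x^3 + 916x^2 + 6216x + 14560 = (4x - 20)(x^3 + 26x^2 + 220x + 600) + (556x^2 + 8216x + 26560)
  x^3 + 26x^2 + 220x + 600 = ((1/556)x + 390/19321)(556x^2 + 8216x + 26560) + ((123420/19321)x + 1234200/19321)
  556x^2 + 8216x + 26560 = ((2685619/30855)x + 12829144/30855)((123420/19321)x + 1234200/19321) + (0)
Last nonzero remainder: (123420/19321)x + 1234200/19321. Dividing through by 123420/19321 gives the monic gcd x + 10.

x + 10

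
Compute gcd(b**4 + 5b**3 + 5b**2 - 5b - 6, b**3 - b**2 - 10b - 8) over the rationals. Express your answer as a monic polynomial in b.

Apply the Euclidean algorithm:
  b**4 + 5b**3 + 5b**2 - 5b - 6 = (b + 6)(b**3 - b**2 - 10b - 8) + (21b**2 + 63b + 42)
  b**3 - b**2 - 10b - 8 = ((1/21)b - 4/21)(21b**2 + 63b + 42) + (0)
Last nonzero remainder: 21b**2 + 63b + 42. Dividing through by 21 gives the monic gcd b**2 + 3b + 2.

b**2 + 3b + 2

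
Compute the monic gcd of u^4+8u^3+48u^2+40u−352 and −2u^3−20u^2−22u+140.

Apply the Euclidean algorithm:
  u^4+8u^3+48u^2+40u−352 = (−(1/2)u+1)(−2u^3−20u^2−22u+140) + (57u^2+132u−492)
  −2u^3−20u^2−22u+140 = (−(2/57)u−292/1083)(57u^2+132u−492) + (−(1326/361)u+2652/361)
  57u^2+132u−492 = (−(6859/442)u−14801/221)(−(1326/361)u+2652/361) + (0)
Last nonzero remainder: −(1326/361)u+2652/361. Dividing through by −1326/361 gives the monic gcd u−2.

u−2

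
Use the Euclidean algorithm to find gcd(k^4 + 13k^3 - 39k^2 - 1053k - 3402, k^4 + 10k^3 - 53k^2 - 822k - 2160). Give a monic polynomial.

Repeated division with remainder:
  k^4 + 13k^3 - 39k^2 - 1053k - 3402 = (k^4 + 10k^3 - 53k^2 - 822k - 2160) + (3k^3 + 14k^2 - 231k - 1242)
  k^4 + 10k^3 - 53k^2 - 822k - 2160 = ((1/3)k + 16/9)(3k^3 + 14k^2 - 231k - 1242) + (-(8/9)k^2 + (8/3)k + 48)
  3k^3 + 14k^2 - 231k - 1242 = (-(27/8)k - 207/8)(-(8/9)k^2 + (8/3)k + 48) + (0)
Last nonzero remainder: -(8/9)k^2 + (8/3)k + 48. Dividing through by -8/9 gives the monic gcd k^2 - 3k - 54.

k^2 - 3k - 54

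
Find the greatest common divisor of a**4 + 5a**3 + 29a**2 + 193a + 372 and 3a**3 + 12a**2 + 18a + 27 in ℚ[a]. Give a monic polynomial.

Repeated division with remainder:
  a**4 + 5a**3 + 29a**2 + 193a + 372 = ((1/3)a + 1/3)(3a**3 + 12a**2 + 18a + 27) + (19a**2 + 178a + 363)
  3a**3 + 12a**2 + 18a + 27 = ((3/19)a - 306/361)(19a**2 + 178a + 363) + ((40275/361)a + 120825/361)
  19a**2 + 178a + 363 = ((6859/40275)a + 43681/40275)((40275/361)a + 120825/361) + (0)
Last nonzero remainder: (40275/361)a + 120825/361. Dividing through by 40275/361 gives the monic gcd a + 3.

a + 3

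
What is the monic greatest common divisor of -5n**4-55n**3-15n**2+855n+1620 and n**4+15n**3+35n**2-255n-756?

Apply the Euclidean algorithm:
  -5n**4-55n**3-15n**2+855n+1620 = (-5)(n**4+15n**3+35n**2-255n-756) + (20n**3+160n**2-420n-2160)
  n**4+15n**3+35n**2-255n-756 = ((1/20)n+7/20)(20n**3+160n**2-420n-2160) + (0)
Last nonzero remainder: 20n**3+160n**2-420n-2160. Dividing through by 20 gives the monic gcd n**3+8n**2-21n-108.

n**3+8n**2-21n-108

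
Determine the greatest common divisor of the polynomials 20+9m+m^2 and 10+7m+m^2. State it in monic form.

5+m

Repeated division with remainder:
  m^2+9m+20 = (m^2+7m+10) + (2m+10)
  m^2+7m+10 = ((1/2)m+1)(2m+10) + (0)
Last nonzero remainder: 2m+10. Dividing through by 2 gives the monic gcd m+5.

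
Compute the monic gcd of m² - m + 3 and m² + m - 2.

Euclidean algorithm in ℚ[m]:
  m² - m + 3 = (m² + m - 2) + (-2m + 5)
  m² + m - 2 = (-(1/2)m - 7/4)(-2m + 5) + (27/4)
  -2m + 5 = (-(8/27)m + 20/27)(27/4) + (0)
The last nonzero remainder is the constant 27/4, so the polynomials are coprime and gcd = 1.

1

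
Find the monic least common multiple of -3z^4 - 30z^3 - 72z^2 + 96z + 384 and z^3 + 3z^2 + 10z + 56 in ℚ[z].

z^6 + 9z^5 + 28z^4 + 84z^3 + 240z^2 - 320z - 1792

Apply the Euclidean algorithm:
  -3z^4 - 30z^3 - 72z^2 + 96z + 384 = (-3z - 21)(z^3 + 3z^2 + 10z + 56) + (21z^2 + 474z + 1560)
  z^3 + 3z^2 + 10z + 56 = ((1/21)z - 137/147)(21z^2 + 474z + 1560) + ((18496/49)z + 73984/49)
  21z^2 + 474z + 1560 = ((1029/18496)z + 9555/9248)((18496/49)z + 73984/49) + (0)
Last nonzero remainder: (18496/49)z + 73984/49. Dividing through by 18496/49 gives the monic gcd z + 4.
Then lcm(f, g) = f·g / gcd(f, g); expanding and making the result monic gives the answer.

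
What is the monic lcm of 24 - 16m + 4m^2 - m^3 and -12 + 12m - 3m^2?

Apply the Euclidean algorithm:
  -m^3 + 4m^2 - 16m + 24 = ((1/3)m)(-3m^2 + 12m - 12) + (-12m + 24)
  -3m^2 + 12m - 12 = ((1/4)m - 1/2)(-12m + 24) + (0)
Last nonzero remainder: -12m + 24. Dividing through by -12 gives the monic gcd m - 2.
Then lcm(f, g) = f·g / gcd(f, g); expanding and making the result monic gives the answer.

48 - 56m + 24m^2 - 6m^3 + m^4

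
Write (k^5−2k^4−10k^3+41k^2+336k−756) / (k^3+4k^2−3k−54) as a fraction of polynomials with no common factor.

(k^3−9k^2+35k−42)/(k−3)

Apply the Euclidean algorithm:
  k^5−2k^4−10k^3+41k^2+336k−756 = (k^2−6k+17)(k^3+4k^2−3k−54) + (9k^2+63k+162)
  k^3+4k^2−3k−54 = ((1/9)k−1/3)(9k^2+63k+162) + (0)
Last nonzero remainder: 9k^2+63k+162. Dividing through by 9 gives the monic gcd k^2+7k+18.
Cancel k^2+7k+18 from numerator and denominator to get the reduced form.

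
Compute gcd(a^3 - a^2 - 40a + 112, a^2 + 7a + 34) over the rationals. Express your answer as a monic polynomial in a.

1

Apply the Euclidean algorithm:
  a^3 - a^2 - 40a + 112 = (a - 8)(a^2 + 7a + 34) + (-18a + 384)
  a^2 + 7a + 34 = (-(1/18)a - 85/54)(-18a + 384) + (5746/9)
  -18a + 384 = (-(81/2873)a + 1728/2873)(5746/9) + (0)
The last nonzero remainder is the constant 5746/9, so the polynomials are coprime and gcd = 1.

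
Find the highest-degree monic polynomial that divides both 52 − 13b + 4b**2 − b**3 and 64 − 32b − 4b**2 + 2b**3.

−4 + b

Euclidean algorithm in ℚ[b]:
  −b**3 + 4b**2 − 13b + 52 = (−1/2)(2b**3 − 4b**2 − 32b + 64) + (2b**2 − 29b + 84)
  2b**3 − 4b**2 − 32b + 64 = (b + 25/2)(2b**2 − 29b + 84) + ((493/2)b − 986)
  2b**2 − 29b + 84 = ((4/493)b − 42/493)((493/2)b − 986) + (0)
Last nonzero remainder: (493/2)b − 986. Dividing through by 493/2 gives the monic gcd b − 4.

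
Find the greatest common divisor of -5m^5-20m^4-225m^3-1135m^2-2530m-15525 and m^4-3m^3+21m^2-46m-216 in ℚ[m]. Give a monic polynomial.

Apply the Euclidean algorithm:
  -5m^5-20m^4-225m^3-1135m^2-2530m-15525 = (-5m-35)(m^4-3m^3+21m^2-46m-216) + (-225m^3-630m^2-5220m-23085)
  m^4-3m^3+21m^2-46m-216 = (-(1/225)m+29/1125)(-225m^3-630m^2-5220m-23085) + ((351/25)m^2-(351/25)m+9477/25)
  -225m^3-630m^2-5220m-23085 = (-(625/39)m-2375/39)((351/25)m^2-(351/25)m+9477/25) + (0)
Last nonzero remainder: (351/25)m^2-(351/25)m+9477/25. Dividing through by 351/25 gives the monic gcd m^2-m+27.

m^2-m+27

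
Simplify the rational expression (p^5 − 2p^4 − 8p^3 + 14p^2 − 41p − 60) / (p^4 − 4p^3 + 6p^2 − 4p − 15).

By polynomial division,
  p^5 − 2p^4 − 8p^3 + 14p^2 − 41p − 60 = (p + 2)(p^4 − 4p^3 + 6p^2 − 4p − 15) + (−6p^3 + 6p^2 − 18p − 30)
  p^4 − 4p^3 + 6p^2 − 4p − 15 = (−(1/6)p + 1/2)(−6p^3 + 6p^2 − 18p − 30) + (0)
Last nonzero remainder: −6p^3 + 6p^2 − 18p − 30. Dividing through by −6 gives the monic gcd p^3 − p^2 + 3p + 5.
Cancel p^3 − p^2 + 3p + 5 from numerator and denominator to get the reduced form.

(p^2 − p − 12)/(p − 3)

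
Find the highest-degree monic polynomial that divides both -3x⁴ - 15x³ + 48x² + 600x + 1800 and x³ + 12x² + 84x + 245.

x + 5

Repeated division with remainder:
  -3x⁴ - 15x³ + 48x² + 600x + 1800 = (-3x + 21)(x³ + 12x² + 84x + 245) + (48x² - 429x - 3345)
  x³ + 12x² + 84x + 245 = ((1/48)x + 335/768)(48x² - 429x - 3345) + ((87249/256)x + 436245/256)
  48x² - 429x - 3345 = ((4096/29083)x - 57088/29083)((87249/256)x + 436245/256) + (0)
Last nonzero remainder: (87249/256)x + 436245/256. Dividing through by 87249/256 gives the monic gcd x + 5.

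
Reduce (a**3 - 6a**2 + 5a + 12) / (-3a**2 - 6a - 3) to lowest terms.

By polynomial division,
  a**3 - 6a**2 + 5a + 12 = (-(1/3)a + 8/3)(-3a**2 - 6a - 3) + (20a + 20)
  -3a**2 - 6a - 3 = (-(3/20)a - 3/20)(20a + 20) + (0)
Last nonzero remainder: 20a + 20. Dividing through by 20 gives the monic gcd a + 1.
Cancel a + 1 from numerator and denominator to get the reduced form.

(-a**2 + 7a - 12)/(3a + 3)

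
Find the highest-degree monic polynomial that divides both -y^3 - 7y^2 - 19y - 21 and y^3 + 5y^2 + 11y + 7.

y^2 + 4y + 7

By polynomial division,
  -y^3 - 7y^2 - 19y - 21 = (-1)(y^3 + 5y^2 + 11y + 7) + (-2y^2 - 8y - 14)
  y^3 + 5y^2 + 11y + 7 = (-(1/2)y - 1/2)(-2y^2 - 8y - 14) + (0)
Last nonzero remainder: -2y^2 - 8y - 14. Dividing through by -2 gives the monic gcd y^2 + 4y + 7.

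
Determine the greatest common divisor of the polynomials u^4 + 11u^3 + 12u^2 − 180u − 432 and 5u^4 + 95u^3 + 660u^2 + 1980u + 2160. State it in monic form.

Repeated division with remainder:
  u^4 + 11u^3 + 12u^2 − 180u − 432 = (1/5)(5u^4 + 95u^3 + 660u^2 + 1980u + 2160) + (−8u^3 − 120u^2 − 576u − 864)
  5u^4 + 95u^3 + 660u^2 + 1980u + 2160 = (−(5/8)u − 5/2)(−8u^3 − 120u^2 − 576u − 864) + (0)
Last nonzero remainder: −8u^3 − 120u^2 − 576u − 864. Dividing through by −8 gives the monic gcd u^3 + 15u^2 + 72u + 108.

u^3 + 15u^2 + 72u + 108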